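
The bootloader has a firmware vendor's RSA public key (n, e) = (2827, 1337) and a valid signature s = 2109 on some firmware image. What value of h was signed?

387

Squares mod 2827: s^1≡2109, s^2≡1010, s^4≡2380, s^8≡1919, s^16≡1807, s^32≡64, s^64≡1269, s^128≡1798, s^256≡1543, s^512≡515, s^1024≡2314
1337 = 1024 + 256 + 32 + 16 + 8 + 1, so s^1337 ≡ 2314·1543·64·1807·1919·2109 ≡ 387 (mod 2827)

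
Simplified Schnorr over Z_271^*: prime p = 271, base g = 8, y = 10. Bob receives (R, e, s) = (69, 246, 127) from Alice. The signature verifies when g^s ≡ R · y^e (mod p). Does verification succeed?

fails

g^s mod p:
8^2 = 64
8^4 ≡ 64^2 = 4096 ≡ 31
8^8 ≡ 31^2 = 961 ≡ 148
8^16 ≡ 148^2 = 21904 ≡ 224
8^32 ≡ 224^2 = 50176 ≡ 41
8^64 ≡ 41^2 = 1681 ≡ 55
127 = 64 + 32 + 16 + 8 + 4 + 2 + 1, so 8^127 ≡ 55·41·224·148·31·64·8 ≡ 141 (mod 271)
R · y^e mod p:
10^2 = 100
10^4 ≡ 100^2 = 10000 ≡ 244
10^8 ≡ 244^2 = 59536 ≡ 187
10^16 ≡ 187^2 = 34969 ≡ 10
10^32 ≡ 10^2 = 100
10^64 ≡ 100^2 = 10000 ≡ 244
10^128 ≡ 244^2 = 59536 ≡ 187
246 = 128 + 64 + 32 + 16 + 4 + 2, so 10^246 ≡ 187·244·100·10·244·100 ≡ 10 (mod 271)
69·10 = 690 ≡ 148 (mod 271)
141 ≠ 148; the check fails.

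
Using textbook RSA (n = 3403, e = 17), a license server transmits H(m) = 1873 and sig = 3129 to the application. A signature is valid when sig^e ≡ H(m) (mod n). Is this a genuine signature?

sig^2 ≡ 3129^2 = 9790641 ≡ 210
sig^4 ≡ 210^2 = 44100 ≡ 3264
sig^8 ≡ 3264^2 = 10653696 ≡ 2306
sig^16 ≡ 2306^2 = 5317636 ≡ 2150
17 = 16 + 1, so sig^17 ≡ 2150·3129 ≡ 3022 (mod 3403)
sig^17 mod 3403 = 3022, but H(m) = 1873.

forged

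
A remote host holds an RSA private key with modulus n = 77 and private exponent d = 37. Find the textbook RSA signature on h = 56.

56

h^37 mod 77 = 56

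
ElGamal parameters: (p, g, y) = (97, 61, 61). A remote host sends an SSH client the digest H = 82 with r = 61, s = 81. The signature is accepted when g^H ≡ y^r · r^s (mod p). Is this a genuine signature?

genuine

Left side g^H mod p:
Squares mod 97: 61^1≡61, 61^2≡35, 61^4≡61, 61^8≡35, 61^16≡61, 61^32≡35, 61^64≡61
82 = 64 + 16 + 2, so 61^82 ≡ 61·61·35 ≡ 61 (mod 97)
Right side y^r · r^s mod p:
Squares mod 97: 61^1≡61, 61^2≡35, 61^4≡61, 61^8≡35, 61^16≡61, 61^32≡35
61 = 32 + 16 + 8 + 4 + 1, so 61^61 ≡ 35·61·35·61·61 ≡ 61 (mod 97)
Squares mod 97: 61^1≡61, 61^2≡35, 61^4≡61, 61^8≡35, 61^16≡61, 61^32≡35, 61^64≡61
81 = 64 + 16 + 1, so 61^81 ≡ 61·61·61 ≡ 1 (mod 97)
61·1 = 61 ≡ 61 (mod 97)
61 ≡ 61 (mod 97), so the signature is genuine.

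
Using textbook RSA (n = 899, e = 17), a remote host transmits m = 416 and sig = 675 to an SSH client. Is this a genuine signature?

genuine

Squares mod 899: sig^1≡675, sig^2≡731, sig^4≡355, sig^8≡165, sig^16≡255
17 = 16 + 1, so sig^17 ≡ 255·675 ≡ 416 (mod 899)
416 = m, so the signature checks out.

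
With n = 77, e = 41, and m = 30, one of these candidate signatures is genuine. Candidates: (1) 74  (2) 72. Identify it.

1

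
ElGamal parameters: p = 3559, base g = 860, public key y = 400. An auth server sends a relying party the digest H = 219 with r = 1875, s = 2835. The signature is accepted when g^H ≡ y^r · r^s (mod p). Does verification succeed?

fails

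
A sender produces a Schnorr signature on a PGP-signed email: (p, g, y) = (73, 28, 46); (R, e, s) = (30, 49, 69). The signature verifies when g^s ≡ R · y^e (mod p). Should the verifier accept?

g^s mod p:
Squares mod 73: 28^1≡28, 28^2≡54, 28^4≡69, 28^8≡16, 28^16≡37, 28^32≡55, 28^64≡32
69 = 64 + 4 + 1, so 28^69 ≡ 32·69·28 ≡ 66 (mod 73)
R · y^e mod p:
Squares mod 73: 46^1≡46, 46^2≡72, 46^4≡1, 46^8≡1, 46^16≡1, 46^32≡1
49 = 32 + 16 + 1, so 46^49 ≡ 1·1·46 ≡ 46 (mod 73)
30·46 = 1380 ≡ 66 (mod 73)
66 ≡ 66 (mod 73); signature holds.

accept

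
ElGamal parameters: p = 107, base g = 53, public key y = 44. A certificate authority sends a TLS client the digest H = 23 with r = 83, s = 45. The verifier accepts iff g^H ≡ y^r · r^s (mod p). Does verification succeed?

Left side g^H mod p:
53^23 mod 107 = 34
Right side y^r · r^s mod p:
44^83 mod 107 = 39
83^45 mod 107 = 53
39·53 = 2067 ≡ 34 (mod 107)
34 ≡ 34 (mod 107), so the signature is genuine.

passes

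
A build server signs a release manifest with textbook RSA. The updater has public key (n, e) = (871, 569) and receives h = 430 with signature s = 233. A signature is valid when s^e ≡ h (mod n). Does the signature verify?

Squares mod 871: s^1≡233, s^2≡287, s^4≡495, s^8≡274, s^16≡170, s^32≡157, s^64≡261, s^128≡183, s^256≡391, s^512≡456
569 = 512 + 32 + 16 + 8 + 1, so s^569 ≡ 456·157·170·274·233 ≡ 597 (mod 871)
s^569 mod 871 = 597, but h = 430.

does not verify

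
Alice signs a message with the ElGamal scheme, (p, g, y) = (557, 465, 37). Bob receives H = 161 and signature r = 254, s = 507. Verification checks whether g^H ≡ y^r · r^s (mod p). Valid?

Left side g^H mod p:
465^2 = 216225 ≡ 109
465^4 ≡ 109^2 = 11881 ≡ 184
465^8 ≡ 184^2 = 33856 ≡ 436
465^16 ≡ 436^2 = 190096 ≡ 159
465^32 ≡ 159^2 = 25281 ≡ 216
465^64 ≡ 216^2 = 46656 ≡ 425
465^128 ≡ 425^2 = 180625 ≡ 157
161 = 128 + 32 + 1, so 465^161 ≡ 157·216·465 ≡ 410 (mod 557)
Right side y^r · r^s mod p:
37^2 = 1369 ≡ 255
37^4 ≡ 255^2 = 65025 ≡ 413
37^8 ≡ 413^2 = 170569 ≡ 127
37^16 ≡ 127^2 = 16129 ≡ 533
37^32 ≡ 533^2 = 284089 ≡ 19
37^64 ≡ 19^2 = 361
37^128 ≡ 361^2 = 130321 ≡ 540
254 = 128 + 64 + 32 + 16 + 8 + 4 + 2, so 37^254 ≡ 540·361·19·533·127·413·255 ≡ 521 (mod 557)
254^2 = 64516 ≡ 461
254^4 ≡ 461^2 = 212521 ≡ 304
254^8 ≡ 304^2 = 92416 ≡ 511
254^16 ≡ 511^2 = 261121 ≡ 445
254^32 ≡ 445^2 = 198025 ≡ 290
254^64 ≡ 290^2 = 84100 ≡ 550
254^128 ≡ 550^2 = 302500 ≡ 49
254^256 ≡ 49^2 = 2401 ≡ 173
507 = 256 + 128 + 64 + 32 + 16 + 8 + 2 + 1, so 254^507 ≡ 173·49·550·290·445·511·461·254 ≡ 329 (mod 557)
521·329 = 171409 ≡ 410 (mod 557)
410 ≡ 410 (mod 557), so the signature is genuine.

yes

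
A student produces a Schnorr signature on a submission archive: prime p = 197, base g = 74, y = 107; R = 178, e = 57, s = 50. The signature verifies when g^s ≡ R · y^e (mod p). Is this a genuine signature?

g^s mod p:
74^2 = 5476 ≡ 157
74^4 ≡ 157^2 = 24649 ≡ 24
74^8 ≡ 24^2 = 576 ≡ 182
74^16 ≡ 182^2 = 33124 ≡ 28
74^32 ≡ 28^2 = 784 ≡ 193
50 = 32 + 16 + 2, so 74^50 ≡ 193·28·157 ≡ 146 (mod 197)
R · y^e mod p:
107^2 = 11449 ≡ 23
107^4 ≡ 23^2 = 529 ≡ 135
107^8 ≡ 135^2 = 18225 ≡ 101
107^16 ≡ 101^2 = 10201 ≡ 154
107^32 ≡ 154^2 = 23716 ≡ 76
57 = 32 + 16 + 8 + 1, so 107^57 ≡ 76·154·101·107 ≡ 96 (mod 197)
178·96 = 17088 ≡ 146 (mod 197)
146 ≡ 146 (mod 197); signature holds.

genuine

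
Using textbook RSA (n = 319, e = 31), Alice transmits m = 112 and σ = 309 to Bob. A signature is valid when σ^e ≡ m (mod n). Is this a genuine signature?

Squares mod 319: σ^1≡309, σ^2≡100, σ^4≡111, σ^8≡199, σ^16≡45
31 = 16 + 8 + 4 + 2 + 1, so σ^31 ≡ 45·199·111·100·309 ≡ 276 (mod 319)
σ^31 mod 319 = 276, but m = 112.

forged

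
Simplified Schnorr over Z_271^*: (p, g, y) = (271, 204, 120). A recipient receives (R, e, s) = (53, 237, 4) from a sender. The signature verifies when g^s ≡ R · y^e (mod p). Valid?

no

g^s mod p:
204^2 = 41616 ≡ 153
204^4 ≡ 153^2 = 23409 ≡ 103
R · y^e mod p:
120^2 = 14400 ≡ 37
120^4 ≡ 37^2 = 1369 ≡ 14
120^8 ≡ 14^2 = 196
120^16 ≡ 196^2 = 38416 ≡ 205
120^32 ≡ 205^2 = 42025 ≡ 20
120^64 ≡ 20^2 = 400 ≡ 129
120^128 ≡ 129^2 = 16641 ≡ 110
237 = 128 + 64 + 32 + 8 + 4 + 1, so 120^237 ≡ 110·129·20·196·14·120 ≡ 132 (mod 271)
53·132 = 6996 ≡ 221 (mod 271)
103 ≠ 221; the check fails.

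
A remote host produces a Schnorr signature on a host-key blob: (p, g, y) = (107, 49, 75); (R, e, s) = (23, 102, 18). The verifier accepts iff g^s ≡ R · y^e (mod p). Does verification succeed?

g^s mod p:
49^2 = 2401 ≡ 47
49^4 ≡ 47^2 = 2209 ≡ 69
49^8 ≡ 69^2 = 4761 ≡ 53
49^16 ≡ 53^2 = 2809 ≡ 27
18 = 16 + 2, so 49^18 ≡ 27·47 ≡ 92 (mod 107)
R · y^e mod p:
75^2 = 5625 ≡ 61
75^4 ≡ 61^2 = 3721 ≡ 83
75^8 ≡ 83^2 = 6889 ≡ 41
75^16 ≡ 41^2 = 1681 ≡ 76
75^32 ≡ 76^2 = 5776 ≡ 105
75^64 ≡ 105^2 = 11025 ≡ 4
102 = 64 + 32 + 4 + 2, so 75^102 ≡ 4·105·83·61 ≡ 49 (mod 107)
23·49 = 1127 ≡ 57 (mod 107)
92 ≠ 57; the check fails.

fails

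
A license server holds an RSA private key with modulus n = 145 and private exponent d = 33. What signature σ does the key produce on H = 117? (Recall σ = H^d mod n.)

117

H^2 ≡ 117^2 = 13689 ≡ 59
H^4 ≡ 59^2 = 3481 ≡ 1
H^8 ≡ 1^2 = 1
H^16 ≡ 1^2 = 1
H^32 ≡ 1^2 = 1
33 = 32 + 1, so H^33 ≡ 1·117 ≡ 117 (mod 145)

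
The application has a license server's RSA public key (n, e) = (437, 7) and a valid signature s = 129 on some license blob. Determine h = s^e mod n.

s^2 ≡ 129^2 = 16641 ≡ 35
s^4 ≡ 35^2 = 1225 ≡ 351
7 = 4 + 2 + 1, so s^7 ≡ 351·35·129 ≡ 203 (mod 437)

203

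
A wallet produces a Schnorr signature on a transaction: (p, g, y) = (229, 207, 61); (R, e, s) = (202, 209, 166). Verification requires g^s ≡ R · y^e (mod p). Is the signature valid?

g^s mod p:
207^166 mod 229 = 202
R · y^e mod p:
61^209 mod 229 = 1
202·1 = 202 ≡ 202 (mod 229)
202 ≡ 202 (mod 229); signature holds.

valid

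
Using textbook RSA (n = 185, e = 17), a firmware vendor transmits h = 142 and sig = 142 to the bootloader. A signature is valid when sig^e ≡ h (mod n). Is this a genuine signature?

sig^2 ≡ 142^2 = 20164 ≡ 184
sig^4 ≡ 184^2 = 33856 ≡ 1
sig^8 ≡ 1^2 = 1
sig^16 ≡ 1^2 = 1
17 = 16 + 1, so sig^17 ≡ 1·142 ≡ 142 (mod 185)
sig^17 mod 185 = 142 matches h.

genuine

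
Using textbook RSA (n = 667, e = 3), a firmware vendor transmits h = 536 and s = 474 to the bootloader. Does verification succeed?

passes

Squares mod 667: s^1≡474, s^2≡564
3 = 2 + 1, so s^3 ≡ 564·474 ≡ 536 (mod 667)
s^3 mod 667 = 536 matches h.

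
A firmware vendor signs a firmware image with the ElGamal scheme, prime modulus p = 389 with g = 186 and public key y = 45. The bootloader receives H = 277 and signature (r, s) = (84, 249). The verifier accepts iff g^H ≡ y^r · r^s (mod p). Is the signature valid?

valid

Left side g^H mod p:
Squares mod 389: 186^1≡186, 186^2≡364, 186^4≡236, 186^8≡69, 186^16≡93, 186^32≡91, 186^64≡112, 186^128≡96, 186^256≡269
277 = 256 + 16 + 4 + 1, so 186^277 ≡ 269·93·236·186 ≡ 10 (mod 389)
Right side y^r · r^s mod p:
Squares mod 389: 45^1≡45, 45^2≡80, 45^4≡176, 45^8≡245, 45^16≡119, 45^32≡157, 45^64≡142
84 = 64 + 16 + 4, so 45^84 ≡ 142·119·176 ≡ 143 (mod 389)
Squares mod 389: 84^1≡84, 84^2≡54, 84^4≡193, 84^8≡294, 84^16≡78, 84^32≡249, 84^64≡150, 84^128≡327
249 = 128 + 64 + 32 + 16 + 8 + 1, so 84^249 ≡ 327·150·249·78·294·84 ≡ 98 (mod 389)
143·98 = 14014 ≡ 10 (mod 389)
10 ≡ 10 (mod 389), so the signature is genuine.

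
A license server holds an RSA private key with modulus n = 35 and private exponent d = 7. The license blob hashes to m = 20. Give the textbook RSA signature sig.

m^2 ≡ 20^2 = 400 ≡ 15
m^4 ≡ 15^2 = 225 ≡ 15
7 = 4 + 2 + 1, so m^7 ≡ 15·15·20 ≡ 20 (mod 35)

20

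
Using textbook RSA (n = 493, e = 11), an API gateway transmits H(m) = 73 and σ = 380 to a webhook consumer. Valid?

yes

σ^11 mod 493 = 73
73 = H(m), so the signature checks out.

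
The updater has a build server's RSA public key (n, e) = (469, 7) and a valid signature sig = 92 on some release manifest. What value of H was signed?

sig^7 mod 469 = 344

344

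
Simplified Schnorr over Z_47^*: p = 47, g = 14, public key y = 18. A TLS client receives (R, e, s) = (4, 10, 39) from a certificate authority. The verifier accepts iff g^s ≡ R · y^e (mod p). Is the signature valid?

valid

g^s mod p:
Squares mod 47: 14^1≡14, 14^2≡8, 14^4≡17, 14^8≡7, 14^16≡2, 14^32≡4
39 = 32 + 4 + 2 + 1, so 14^39 ≡ 4·17·8·14 ≡ 2 (mod 47)
R · y^e mod p:
Squares mod 47: 18^1≡18, 18^2≡42, 18^4≡25, 18^8≡14
10 = 8 + 2, so 18^10 ≡ 14·42 ≡ 24 (mod 47)
4·24 = 96 ≡ 2 (mod 47)
2 ≡ 2 (mod 47); signature holds.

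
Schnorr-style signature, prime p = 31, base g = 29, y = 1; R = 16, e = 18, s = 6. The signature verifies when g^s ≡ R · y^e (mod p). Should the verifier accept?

reject

g^s mod p:
29^2 = 841 ≡ 4
29^4 ≡ 4^2 = 16
6 = 4 + 2, so 29^6 ≡ 16·4 ≡ 2 (mod 31)
R · y^e mod p:
1^2 = 1
1^4 ≡ 1^2 = 1
1^8 ≡ 1^2 = 1
1^16 ≡ 1^2 = 1
18 = 16 + 2, so 1^18 ≡ 1·1 ≡ 1 (mod 31)
16·1 = 16 ≡ 16 (mod 31)
2 ≠ 16; the check fails.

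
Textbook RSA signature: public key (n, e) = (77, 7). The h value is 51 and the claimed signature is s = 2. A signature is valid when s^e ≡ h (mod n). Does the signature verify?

verifies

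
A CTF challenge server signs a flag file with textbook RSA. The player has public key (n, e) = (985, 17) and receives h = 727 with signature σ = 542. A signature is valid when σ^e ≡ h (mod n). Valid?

yes

σ^2 ≡ 542^2 = 293764 ≡ 234
σ^4 ≡ 234^2 = 54756 ≡ 581
σ^8 ≡ 581^2 = 337561 ≡ 691
σ^16 ≡ 691^2 = 477481 ≡ 741
17 = 16 + 1, so σ^17 ≡ 741·542 ≡ 727 (mod 985)
727 = h, so the signature checks out.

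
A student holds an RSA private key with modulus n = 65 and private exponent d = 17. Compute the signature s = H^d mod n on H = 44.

H^2 ≡ 44^2 = 1936 ≡ 51
H^4 ≡ 51^2 = 2601 ≡ 1
H^8 ≡ 1^2 = 1
H^16 ≡ 1^2 = 1
17 = 16 + 1, so H^17 ≡ 1·44 ≡ 44 (mod 65)

44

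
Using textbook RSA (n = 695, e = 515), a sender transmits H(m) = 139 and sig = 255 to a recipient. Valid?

no

sig^2 ≡ 255^2 = 65025 ≡ 390
sig^4 ≡ 390^2 = 152100 ≡ 590
sig^8 ≡ 590^2 = 348100 ≡ 600
sig^16 ≡ 600^2 = 360000 ≡ 685
sig^32 ≡ 685^2 = 469225 ≡ 100
sig^64 ≡ 100^2 = 10000 ≡ 270
sig^128 ≡ 270^2 = 72900 ≡ 620
sig^256 ≡ 620^2 = 384400 ≡ 65
sig^512 ≡ 65^2 = 4225 ≡ 55
515 = 512 + 2 + 1, so sig^515 ≡ 55·390·255 ≡ 100 (mod 695)
100 ≠ 139, so verification fails.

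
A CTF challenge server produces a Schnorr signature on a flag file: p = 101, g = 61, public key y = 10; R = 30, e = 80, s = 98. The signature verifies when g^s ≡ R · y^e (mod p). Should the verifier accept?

reject

g^s mod p:
61^2 = 3721 ≡ 85
61^4 ≡ 85^2 = 7225 ≡ 54
61^8 ≡ 54^2 = 2916 ≡ 88
61^16 ≡ 88^2 = 7744 ≡ 68
61^32 ≡ 68^2 = 4624 ≡ 79
61^64 ≡ 79^2 = 6241 ≡ 80
98 = 64 + 32 + 2, so 61^98 ≡ 80·79·85 ≡ 82 (mod 101)
R · y^e mod p:
10^2 = 100
10^4 ≡ 100^2 = 10000 ≡ 1
10^8 ≡ 1^2 = 1
10^16 ≡ 1^2 = 1
10^32 ≡ 1^2 = 1
10^64 ≡ 1^2 = 1
80 = 64 + 16, so 10^80 ≡ 1·1 ≡ 1 (mod 101)
30·1 = 30 ≡ 30 (mod 101)
82 ≠ 30; the check fails.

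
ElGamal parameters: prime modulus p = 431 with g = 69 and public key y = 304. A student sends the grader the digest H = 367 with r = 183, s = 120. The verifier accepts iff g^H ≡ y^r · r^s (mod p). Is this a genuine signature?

genuine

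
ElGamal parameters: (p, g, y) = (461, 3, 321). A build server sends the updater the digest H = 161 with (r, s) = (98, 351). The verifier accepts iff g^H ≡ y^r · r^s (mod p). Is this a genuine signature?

Left side g^H mod p:
Squares mod 461: 3^1≡3, 3^2≡9, 3^4≡81, 3^8≡107, 3^16≡385, 3^32≡244, 3^64≡67, 3^128≡340
161 = 128 + 32 + 1, so 3^161 ≡ 340·244·3 ≡ 401 (mod 461)
Right side y^r · r^s mod p:
Squares mod 461: 321^1≡321, 321^2≡238, 321^4≡402, 321^8≡254, 321^16≡437, 321^32≡115, 321^64≡317
98 = 64 + 32 + 2, so 321^98 ≡ 317·115·238 ≡ 270 (mod 461)
Squares mod 461: 98^1≡98, 98^2≡384, 98^4≡397, 98^8≡408, 98^16≡43, 98^32≡5, 98^64≡25, 98^128≡164, 98^256≡158
351 = 256 + 64 + 16 + 8 + 4 + 2 + 1, so 98^351 ≡ 158·25·43·408·397·384·98 ≡ 51 (mod 461)
270·51 = 13770 ≡ 401 (mod 461)
401 ≡ 401 (mod 461), so the signature is genuine.

genuine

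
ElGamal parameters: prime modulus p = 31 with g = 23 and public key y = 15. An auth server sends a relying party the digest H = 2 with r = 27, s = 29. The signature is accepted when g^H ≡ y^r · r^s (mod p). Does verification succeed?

passes

Left side g^H mod p:
23^2 mod 31 = 2
Right side y^r · r^s mod p:
15^27 mod 31 = 23
27^29 mod 31 = 23
23·23 = 529 ≡ 2 (mod 31)
2 ≡ 2 (mod 31), so the signature is genuine.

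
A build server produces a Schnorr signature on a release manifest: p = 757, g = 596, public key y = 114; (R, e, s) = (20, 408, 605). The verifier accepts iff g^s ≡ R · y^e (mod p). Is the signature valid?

g^s mod p:
596^2 = 355216 ≡ 183
596^4 ≡ 183^2 = 33489 ≡ 181
596^8 ≡ 181^2 = 32761 ≡ 210
596^16 ≡ 210^2 = 44100 ≡ 194
596^32 ≡ 194^2 = 37636 ≡ 543
596^64 ≡ 543^2 = 294849 ≡ 376
596^128 ≡ 376^2 = 141376 ≡ 574
596^256 ≡ 574^2 = 329476 ≡ 181
596^512 ≡ 181^2 = 32761 ≡ 210
605 = 512 + 64 + 16 + 8 + 4 + 1, so 596^605 ≡ 210·376·194·210·181·596 ≡ 737 (mod 757)
R · y^e mod p:
114^2 = 12996 ≡ 127
114^4 ≡ 127^2 = 16129 ≡ 232
114^8 ≡ 232^2 = 53824 ≡ 77
114^16 ≡ 77^2 = 5929 ≡ 630
114^32 ≡ 630^2 = 396900 ≡ 232
114^64 ≡ 232^2 = 53824 ≡ 77
114^128 ≡ 77^2 = 5929 ≡ 630
114^256 ≡ 630^2 = 396900 ≡ 232
408 = 256 + 128 + 16 + 8, so 114^408 ≡ 232·630·630·77 ≡ 630 (mod 757)
20·630 = 12600 ≡ 488 (mod 757)
737 ≠ 488; the check fails.

invalid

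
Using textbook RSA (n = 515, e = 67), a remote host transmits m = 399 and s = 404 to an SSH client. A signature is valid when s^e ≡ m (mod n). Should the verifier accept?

accept

Squares mod 515: s^1≡404, s^2≡476, s^4≡491, s^8≡61, s^16≡116, s^32≡66, s^64≡236
67 = 64 + 2 + 1, so s^67 ≡ 236·476·404 ≡ 399 (mod 515)
s^67 mod 515 = 399 matches m.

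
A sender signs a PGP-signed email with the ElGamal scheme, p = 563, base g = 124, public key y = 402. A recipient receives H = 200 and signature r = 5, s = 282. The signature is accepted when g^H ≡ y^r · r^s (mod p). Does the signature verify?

does not verify

Left side g^H mod p:
124^2 = 15376 ≡ 175
124^4 ≡ 175^2 = 30625 ≡ 223
124^8 ≡ 223^2 = 49729 ≡ 185
124^16 ≡ 185^2 = 34225 ≡ 445
124^32 ≡ 445^2 = 198025 ≡ 412
124^64 ≡ 412^2 = 169744 ≡ 281
124^128 ≡ 281^2 = 78961 ≡ 141
200 = 128 + 64 + 8, so 124^200 ≡ 141·281·185 ≡ 188 (mod 563)
Right side y^r · r^s mod p:
402^2 = 161604 ≡ 23
402^4 ≡ 23^2 = 529
5 = 4 + 1, so 402^5 ≡ 529·402 ≡ 407 (mod 563)
5^2 = 25
5^4 ≡ 25^2 = 625 ≡ 62
5^8 ≡ 62^2 = 3844 ≡ 466
5^16 ≡ 466^2 = 217156 ≡ 401
5^32 ≡ 401^2 = 160801 ≡ 346
5^64 ≡ 346^2 = 119716 ≡ 360
5^128 ≡ 360^2 = 129600 ≡ 110
5^256 ≡ 110^2 = 12100 ≡ 277
282 = 256 + 16 + 8 + 2, so 5^282 ≡ 277·401·466·25 ≡ 558 (mod 563)
407·558 = 227106 ≡ 217 (mod 563)
188 ≠ 217, so verification fails.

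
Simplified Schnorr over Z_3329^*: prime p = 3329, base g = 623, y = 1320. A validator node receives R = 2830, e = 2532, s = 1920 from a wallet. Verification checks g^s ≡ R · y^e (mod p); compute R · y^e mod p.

3095

Squares mod 3329: 1320^1≡1320, 1320^2≡1333, 1320^4≡2532, 1320^8≡2699, 1320^16≡749, 1320^32≡1729, 1320^64≡3328, 1320^128≡1, 1320^256≡1, 1320^512≡1, 1320^1024≡1, 1320^2048≡1
2532 = 2048 + 256 + 128 + 64 + 32 + 4, so 1320^2532 ≡ 1·1·1·3328·1729·2532 ≡ 3136 (mod 3329)
R · y^e ≡ 2830·3136 = 8874880 ≡ 3095 (mod 3329)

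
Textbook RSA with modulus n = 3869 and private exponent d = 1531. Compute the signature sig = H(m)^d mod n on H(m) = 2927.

Squares mod 3869: (H(m))^1≡2927, (H(m))^2≡1363, (H(m))^4≡649, (H(m))^8≡3349, (H(m))^16≡3439, (H(m))^32≡3057, (H(m))^64≡1614, (H(m))^128≡1159, (H(m))^256≡738, (H(m))^512≡2984, (H(m))^1024≡1687
1531 = 1024 + 256 + 128 + 64 + 32 + 16 + 8 + 2 + 1, so (H(m))^1531 ≡ 1687·738·1159·1614·3057·3439·3349·1363·2927 ≡ 2963 (mod 3869)

2963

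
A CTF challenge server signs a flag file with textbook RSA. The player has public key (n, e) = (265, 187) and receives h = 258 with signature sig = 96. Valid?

sig^2 ≡ 96^2 = 9216 ≡ 206
sig^4 ≡ 206^2 = 42436 ≡ 36
sig^8 ≡ 36^2 = 1296 ≡ 236
sig^16 ≡ 236^2 = 55696 ≡ 46
sig^32 ≡ 46^2 = 2116 ≡ 261
sig^64 ≡ 261^2 = 68121 ≡ 16
sig^128 ≡ 16^2 = 256
187 = 128 + 32 + 16 + 8 + 2 + 1, so sig^187 ≡ 256·261·46·236·206·96 ≡ 11 (mod 265)
sig^187 mod 265 = 11, but h = 258.

no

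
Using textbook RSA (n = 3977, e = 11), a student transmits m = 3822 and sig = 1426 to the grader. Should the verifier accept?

accept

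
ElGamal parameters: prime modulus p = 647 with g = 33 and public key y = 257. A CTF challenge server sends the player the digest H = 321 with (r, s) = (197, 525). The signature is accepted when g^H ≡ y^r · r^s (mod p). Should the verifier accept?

accept

Left side g^H mod p:
33^2 = 1089 ≡ 442
33^4 ≡ 442^2 = 195364 ≡ 617
33^8 ≡ 617^2 = 380689 ≡ 253
33^16 ≡ 253^2 = 64009 ≡ 603
33^32 ≡ 603^2 = 363609 ≡ 642
33^64 ≡ 642^2 = 412164 ≡ 25
33^128 ≡ 25^2 = 625
33^256 ≡ 625^2 = 390625 ≡ 484
321 = 256 + 64 + 1, so 33^321 ≡ 484·25·33 ≡ 101 (mod 647)
Right side y^r · r^s mod p:
257^2 = 66049 ≡ 55
257^4 ≡ 55^2 = 3025 ≡ 437
257^8 ≡ 437^2 = 190969 ≡ 104
257^16 ≡ 104^2 = 10816 ≡ 464
257^32 ≡ 464^2 = 215296 ≡ 492
257^64 ≡ 492^2 = 242064 ≡ 86
257^128 ≡ 86^2 = 7396 ≡ 279
197 = 128 + 64 + 4 + 1, so 257^197 ≡ 279·86·437·257 ≡ 86 (mod 647)
197^2 = 38809 ≡ 636
197^4 ≡ 636^2 = 404496 ≡ 121
197^8 ≡ 121^2 = 14641 ≡ 407
197^16 ≡ 407^2 = 165649 ≡ 17
197^32 ≡ 17^2 = 289
197^64 ≡ 289^2 = 83521 ≡ 58
197^128 ≡ 58^2 = 3364 ≡ 129
197^256 ≡ 129^2 = 16641 ≡ 466
197^512 ≡ 466^2 = 217156 ≡ 411
525 = 512 + 8 + 4 + 1, so 197^525 ≡ 411·407·121·197 ≡ 430 (mod 647)
86·430 = 36980 ≡ 101 (mod 647)
101 ≡ 101 (mod 647), so the signature is genuine.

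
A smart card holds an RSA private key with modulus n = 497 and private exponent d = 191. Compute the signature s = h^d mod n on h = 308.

h^2 ≡ 308^2 = 94864 ≡ 434
h^4 ≡ 434^2 = 188356 ≡ 490
h^8 ≡ 490^2 = 240100 ≡ 49
h^16 ≡ 49^2 = 2401 ≡ 413
h^32 ≡ 413^2 = 170569 ≡ 98
h^64 ≡ 98^2 = 9604 ≡ 161
h^128 ≡ 161^2 = 25921 ≡ 77
191 = 128 + 32 + 16 + 8 + 4 + 2 + 1, so h^191 ≡ 77·98·413·49·490·434·308 ≡ 413 (mod 497)

413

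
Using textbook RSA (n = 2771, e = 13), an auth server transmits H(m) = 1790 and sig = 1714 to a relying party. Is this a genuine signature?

genuine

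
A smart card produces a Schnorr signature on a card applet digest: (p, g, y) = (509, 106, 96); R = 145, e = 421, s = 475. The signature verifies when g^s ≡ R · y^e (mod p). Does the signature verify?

g^s mod p:
106^2 = 11236 ≡ 38
106^4 ≡ 38^2 = 1444 ≡ 426
106^8 ≡ 426^2 = 181476 ≡ 272
106^16 ≡ 272^2 = 73984 ≡ 179
106^32 ≡ 179^2 = 32041 ≡ 483
106^64 ≡ 483^2 = 233289 ≡ 167
106^128 ≡ 167^2 = 27889 ≡ 403
106^256 ≡ 403^2 = 162409 ≡ 38
475 = 256 + 128 + 64 + 16 + 8 + 2 + 1, so 106^475 ≡ 38·403·167·179·272·38·106 ≡ 275 (mod 509)
R · y^e mod p:
96^2 = 9216 ≡ 54
96^4 ≡ 54^2 = 2916 ≡ 371
96^8 ≡ 371^2 = 137641 ≡ 211
96^16 ≡ 211^2 = 44521 ≡ 238
96^32 ≡ 238^2 = 56644 ≡ 145
96^64 ≡ 145^2 = 21025 ≡ 156
96^128 ≡ 156^2 = 24336 ≡ 413
96^256 ≡ 413^2 = 170569 ≡ 54
421 = 256 + 128 + 32 + 4 + 1, so 96^421 ≡ 54·413·145·371·96 ≡ 454 (mod 509)
145·454 = 65830 ≡ 169 (mod 509)
275 ≠ 169; the check fails.

does not verify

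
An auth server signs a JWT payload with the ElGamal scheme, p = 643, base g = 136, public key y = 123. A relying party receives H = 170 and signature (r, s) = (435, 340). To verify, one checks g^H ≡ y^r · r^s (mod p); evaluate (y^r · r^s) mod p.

121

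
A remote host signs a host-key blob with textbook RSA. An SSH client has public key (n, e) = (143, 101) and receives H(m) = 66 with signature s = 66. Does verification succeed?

passes

s^101 mod 143 = 66
s^101 mod 143 = 66 matches H(m).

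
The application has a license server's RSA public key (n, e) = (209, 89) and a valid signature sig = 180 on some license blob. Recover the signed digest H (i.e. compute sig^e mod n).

36

Squares mod 209: sig^1≡180, sig^2≡5, sig^4≡25, sig^8≡207, sig^16≡4, sig^32≡16, sig^64≡47
89 = 64 + 16 + 8 + 1, so sig^89 ≡ 47·4·207·180 ≡ 36 (mod 209)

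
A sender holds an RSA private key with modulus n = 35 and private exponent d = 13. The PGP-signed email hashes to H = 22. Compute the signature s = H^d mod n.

22

H^13 mod 35 = 22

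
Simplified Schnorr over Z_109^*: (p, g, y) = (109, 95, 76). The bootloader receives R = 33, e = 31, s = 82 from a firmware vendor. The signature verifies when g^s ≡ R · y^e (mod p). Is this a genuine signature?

g^s mod p:
95^2 = 9025 ≡ 87
95^4 ≡ 87^2 = 7569 ≡ 48
95^8 ≡ 48^2 = 2304 ≡ 15
95^16 ≡ 15^2 = 225 ≡ 7
95^32 ≡ 7^2 = 49
95^64 ≡ 49^2 = 2401 ≡ 3
82 = 64 + 16 + 2, so 95^82 ≡ 3·7·87 ≡ 83 (mod 109)
R · y^e mod p:
76^2 = 5776 ≡ 108
76^4 ≡ 108^2 = 11664 ≡ 1
76^8 ≡ 1^2 = 1
76^16 ≡ 1^2 = 1
31 = 16 + 8 + 4 + 2 + 1, so 76^31 ≡ 1·1·1·108·76 ≡ 33 (mod 109)
33·33 = 1089 ≡ 108 (mod 109)
83 ≠ 108; the check fails.

forged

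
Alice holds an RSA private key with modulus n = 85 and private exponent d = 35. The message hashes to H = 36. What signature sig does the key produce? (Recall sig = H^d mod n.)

H^2 ≡ 36^2 = 1296 ≡ 21
H^4 ≡ 21^2 = 441 ≡ 16
H^8 ≡ 16^2 = 256 ≡ 1
H^16 ≡ 1^2 = 1
H^32 ≡ 1^2 = 1
35 = 32 + 2 + 1, so H^35 ≡ 1·21·36 ≡ 76 (mod 85)

76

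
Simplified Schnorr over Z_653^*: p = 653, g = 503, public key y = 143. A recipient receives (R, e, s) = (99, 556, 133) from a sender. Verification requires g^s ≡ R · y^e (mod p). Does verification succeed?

passes

g^s mod p:
503^2 = 253009 ≡ 298
503^4 ≡ 298^2 = 88804 ≡ 649
503^8 ≡ 649^2 = 421201 ≡ 16
503^16 ≡ 16^2 = 256
503^32 ≡ 256^2 = 65536 ≡ 236
503^64 ≡ 236^2 = 55696 ≡ 191
503^128 ≡ 191^2 = 36481 ≡ 566
133 = 128 + 4 + 1, so 503^133 ≡ 566·649·503 ≡ 40 (mod 653)
R · y^e mod p:
143^2 = 20449 ≡ 206
143^4 ≡ 206^2 = 42436 ≡ 644
143^8 ≡ 644^2 = 414736 ≡ 81
143^16 ≡ 81^2 = 6561 ≡ 31
143^32 ≡ 31^2 = 961 ≡ 308
143^64 ≡ 308^2 = 94864 ≡ 179
143^128 ≡ 179^2 = 32041 ≡ 44
143^256 ≡ 44^2 = 1936 ≡ 630
143^512 ≡ 630^2 = 396900 ≡ 529
556 = 512 + 32 + 8 + 4, so 143^556 ≡ 529·308·81·644 ≡ 7 (mod 653)
99·7 = 693 ≡ 40 (mod 653)
40 ≡ 40 (mod 653); signature holds.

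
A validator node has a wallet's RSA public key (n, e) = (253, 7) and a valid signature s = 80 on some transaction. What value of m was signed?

Squares mod 253: s^1≡80, s^2≡75, s^4≡59
7 = 4 + 2 + 1, so s^7 ≡ 59·75·80 ≡ 53 (mod 253)

53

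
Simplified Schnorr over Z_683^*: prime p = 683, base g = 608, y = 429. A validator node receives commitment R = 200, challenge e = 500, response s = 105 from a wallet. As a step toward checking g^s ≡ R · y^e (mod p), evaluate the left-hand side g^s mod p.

608^2 = 369664 ≡ 161
608^4 ≡ 161^2 = 25921 ≡ 650
608^8 ≡ 650^2 = 422500 ≡ 406
608^16 ≡ 406^2 = 164836 ≡ 233
608^32 ≡ 233^2 = 54289 ≡ 332
608^64 ≡ 332^2 = 110224 ≡ 261
105 = 64 + 32 + 8 + 1, so 608^105 ≡ 261·332·406·608 ≡ 589 (mod 683)

589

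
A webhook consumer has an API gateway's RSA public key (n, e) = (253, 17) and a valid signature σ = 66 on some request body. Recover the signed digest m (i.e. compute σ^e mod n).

99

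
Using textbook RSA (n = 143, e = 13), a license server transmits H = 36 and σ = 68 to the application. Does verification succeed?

σ^2 ≡ 68^2 = 4624 ≡ 48
σ^4 ≡ 48^2 = 2304 ≡ 16
σ^8 ≡ 16^2 = 256 ≡ 113
13 = 8 + 4 + 1, so σ^13 ≡ 113·16·68 ≡ 107 (mod 143)
107 ≠ 36, so verification fails.

fails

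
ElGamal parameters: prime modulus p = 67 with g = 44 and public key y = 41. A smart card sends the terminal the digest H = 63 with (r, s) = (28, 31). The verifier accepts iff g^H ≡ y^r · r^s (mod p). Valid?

yes

Left side g^H mod p:
44^2 = 1936 ≡ 60
44^4 ≡ 60^2 = 3600 ≡ 49
44^8 ≡ 49^2 = 2401 ≡ 56
44^16 ≡ 56^2 = 3136 ≡ 54
44^32 ≡ 54^2 = 2916 ≡ 35
63 = 32 + 16 + 8 + 4 + 2 + 1, so 44^63 ≡ 35·54·56·49·60·44 ≡ 5 (mod 67)
Right side y^r · r^s mod p:
41^2 = 1681 ≡ 6
41^4 ≡ 6^2 = 36
41^8 ≡ 36^2 = 1296 ≡ 23
41^16 ≡ 23^2 = 529 ≡ 60
28 = 16 + 8 + 4, so 41^28 ≡ 60·23·36 ≡ 33 (mod 67)
28^2 = 784 ≡ 47
28^4 ≡ 47^2 = 2209 ≡ 65
28^8 ≡ 65^2 = 4225 ≡ 4
28^16 ≡ 4^2 = 16
31 = 16 + 8 + 4 + 2 + 1, so 28^31 ≡ 16·4·65·47·28 ≡ 57 (mod 67)
33·57 = 1881 ≡ 5 (mod 67)
5 ≡ 5 (mod 67), so the signature is genuine.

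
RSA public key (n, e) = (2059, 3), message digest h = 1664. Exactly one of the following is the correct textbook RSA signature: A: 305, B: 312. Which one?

Candidate A: 305^3 mod 2059 = 1664
  → matches h = 1664
Candidate B: 312^3 mod 2059 = 1078

A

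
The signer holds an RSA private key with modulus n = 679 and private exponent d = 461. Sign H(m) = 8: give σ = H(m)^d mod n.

309

(H(m))^2 ≡ 8^2 = 64
(H(m))^4 ≡ 64^2 = 4096 ≡ 22
(H(m))^8 ≡ 22^2 = 484
(H(m))^16 ≡ 484^2 = 234256 ≡ 1
(H(m))^32 ≡ 1^2 = 1
(H(m))^64 ≡ 1^2 = 1
(H(m))^128 ≡ 1^2 = 1
(H(m))^256 ≡ 1^2 = 1
461 = 256 + 128 + 64 + 8 + 4 + 1, so (H(m))^461 ≡ 1·1·1·484·22·8 ≡ 309 (mod 679)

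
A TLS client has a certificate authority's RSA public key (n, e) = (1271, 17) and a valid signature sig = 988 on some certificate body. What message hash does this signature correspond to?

1255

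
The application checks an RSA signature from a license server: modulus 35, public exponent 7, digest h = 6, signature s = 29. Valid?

Squares mod 35: s^1≡29, s^2≡1, s^4≡1
7 = 4 + 2 + 1, so s^7 ≡ 1·1·29 ≡ 29 (mod 35)
s^7 mod 35 = 29, but h = 6.

no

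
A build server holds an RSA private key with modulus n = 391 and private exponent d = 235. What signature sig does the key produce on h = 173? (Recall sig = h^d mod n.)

381

h^2 ≡ 173^2 = 29929 ≡ 213
h^4 ≡ 213^2 = 45369 ≡ 13
h^8 ≡ 13^2 = 169
h^16 ≡ 169^2 = 28561 ≡ 18
h^32 ≡ 18^2 = 324
h^64 ≡ 324^2 = 104976 ≡ 188
h^128 ≡ 188^2 = 35344 ≡ 154
235 = 128 + 64 + 32 + 8 + 2 + 1, so h^235 ≡ 154·188·324·169·213·173 ≡ 381 (mod 391)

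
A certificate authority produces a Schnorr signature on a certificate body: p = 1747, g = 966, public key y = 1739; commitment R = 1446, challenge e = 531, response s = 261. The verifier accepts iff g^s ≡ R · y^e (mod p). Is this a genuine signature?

g^s mod p:
966^2 = 933156 ≡ 258
966^4 ≡ 258^2 = 66564 ≡ 178
966^8 ≡ 178^2 = 31684 ≡ 238
966^16 ≡ 238^2 = 56644 ≡ 740
966^32 ≡ 740^2 = 547600 ≡ 789
966^64 ≡ 789^2 = 622521 ≡ 589
966^128 ≡ 589^2 = 346921 ≡ 1015
966^256 ≡ 1015^2 = 1030225 ≡ 1242
261 = 256 + 4 + 1, so 966^261 ≡ 1242·178·966 ≡ 895 (mod 1747)
R · y^e mod p:
1739^2 = 3024121 ≡ 64
1739^4 ≡ 64^2 = 4096 ≡ 602
1739^8 ≡ 602^2 = 362404 ≡ 775
1739^16 ≡ 775^2 = 600625 ≡ 1404
1739^32 ≡ 1404^2 = 1971216 ≡ 600
1739^64 ≡ 600^2 = 360000 ≡ 118
1739^128 ≡ 118^2 = 13924 ≡ 1695
1739^256 ≡ 1695^2 = 2873025 ≡ 957
1739^512 ≡ 957^2 = 915849 ≡ 421
531 = 512 + 16 + 2 + 1, so 1739^531 ≡ 421·1404·64·1739 ≡ 1296 (mod 1747)
1446·1296 = 1874016 ≡ 1232 (mod 1747)
895 ≠ 1232; the check fails.

forged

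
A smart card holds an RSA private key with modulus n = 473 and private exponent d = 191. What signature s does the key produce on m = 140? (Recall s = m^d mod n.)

Squares mod 473: m^1≡140, m^2≡207, m^4≡279, m^8≡269, m^16≡465, m^32≡64, m^64≡312, m^128≡379
191 = 128 + 32 + 16 + 8 + 4 + 2 + 1, so m^191 ≡ 379·64·465·269·279·207·140 ≡ 250 (mod 473)

250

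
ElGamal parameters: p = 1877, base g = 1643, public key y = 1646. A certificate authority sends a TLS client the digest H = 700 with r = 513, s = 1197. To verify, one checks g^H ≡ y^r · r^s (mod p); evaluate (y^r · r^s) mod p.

Squares mod 1877: 1646^1≡1646, 1646^2≡805, 1646^4≡460, 1646^8≡1376, 1646^16≡1360, 1646^32≡755, 1646^64≡1294, 1646^128≡152, 1646^256≡580, 1646^512≡417
513 = 512 + 1, so 1646^513 ≡ 417·1646 ≡ 1277 (mod 1877)
Squares mod 1877: 513^1≡513, 513^2≡389, 513^4≡1161, 513^8≡235, 513^16≡792, 513^32≡346, 513^64≡1465, 513^128≡814, 513^256≡15, 513^512≡225, 513^1024≡1823
1197 = 1024 + 128 + 32 + 8 + 4 + 1, so 513^1197 ≡ 1823·814·346·235·1161·513 ≡ 1417 (mod 1877)
y^r · r^s ≡ 1277·1417 = 1809509 ≡ 81 (mod 1877)

81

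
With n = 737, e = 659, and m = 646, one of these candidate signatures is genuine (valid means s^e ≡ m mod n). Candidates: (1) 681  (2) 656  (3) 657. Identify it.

2

Candidate 1: Squares mod 737: 681^1≡681, 681^2≡188, 681^4≡705, 681^8≡287, 681^16≡562, 681^32≡408, 681^64≡639, 681^128≡23, 681^256≡529, 681^512≡518; 659 = 512 + 128 + 16 + 2 + 1, so 681^659 ≡ 518·23·562·188·681 ≡ 329 (mod 737)
Candidate 2: Squares mod 737: 656^1≡656, 656^2≡665, 656^4≡25, 656^8≡625, 656^16≡15, 656^32≡225, 656^64≡509, 656^128≡394, 656^256≡466, 656^512≡478; 659 = 512 + 128 + 16 + 2 + 1, so 656^659 ≡ 478·394·15·665·656 ≡ 646 (mod 737)
  → matches m = 646
Candidate 3: Squares mod 737: 657^1≡657, 657^2≡504, 657^4≡488, 657^8≡93, 657^16≡542, 657^32≡438, 657^64≡224, 657^128≡60, 657^256≡652, 657^512≡592; 659 = 512 + 128 + 16 + 2 + 1, so 657^659 ≡ 592·60·542·504·657 ≡ 304 (mod 737)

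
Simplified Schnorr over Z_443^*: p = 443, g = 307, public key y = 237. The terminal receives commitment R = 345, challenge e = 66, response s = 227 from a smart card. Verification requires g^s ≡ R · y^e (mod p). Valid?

yes

g^s mod p:
307^2 = 94249 ≡ 333
307^4 ≡ 333^2 = 110889 ≡ 139
307^8 ≡ 139^2 = 19321 ≡ 272
307^16 ≡ 272^2 = 73984 ≡ 3
307^32 ≡ 3^2 = 9
307^64 ≡ 9^2 = 81
307^128 ≡ 81^2 = 6561 ≡ 359
227 = 128 + 64 + 32 + 2 + 1, so 307^227 ≡ 359·81·9·333·307 ≡ 215 (mod 443)
R · y^e mod p:
237^2 = 56169 ≡ 351
237^4 ≡ 351^2 = 123201 ≡ 47
237^8 ≡ 47^2 = 2209 ≡ 437
237^16 ≡ 437^2 = 190969 ≡ 36
237^32 ≡ 36^2 = 1296 ≡ 410
237^64 ≡ 410^2 = 168100 ≡ 203
66 = 64 + 2, so 237^66 ≡ 203·351 ≡ 373 (mod 443)
345·373 = 128685 ≡ 215 (mod 443)
215 ≡ 215 (mod 443); signature holds.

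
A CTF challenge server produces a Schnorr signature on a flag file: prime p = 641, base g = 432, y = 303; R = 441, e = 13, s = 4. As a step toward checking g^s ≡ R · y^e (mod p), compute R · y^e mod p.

316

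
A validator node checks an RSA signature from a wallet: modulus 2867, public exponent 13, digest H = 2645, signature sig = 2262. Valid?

sig^2 ≡ 2262^2 = 5116644 ≡ 1916
sig^4 ≡ 1916^2 = 3671056 ≡ 1296
sig^8 ≡ 1296^2 = 1679616 ≡ 2421
13 = 8 + 4 + 1, so sig^13 ≡ 2421·1296·2262 ≡ 222 (mod 2867)
The recovered value 222 does not match the digest 2645.

no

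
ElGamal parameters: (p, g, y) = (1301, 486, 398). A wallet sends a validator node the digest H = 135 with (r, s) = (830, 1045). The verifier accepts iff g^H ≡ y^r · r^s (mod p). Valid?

yes

Left side g^H mod p:
486^2 = 236196 ≡ 715
486^4 ≡ 715^2 = 511225 ≡ 1233
486^8 ≡ 1233^2 = 1520289 ≡ 721
486^16 ≡ 721^2 = 519841 ≡ 742
486^32 ≡ 742^2 = 550564 ≡ 241
486^64 ≡ 241^2 = 58081 ≡ 837
486^128 ≡ 837^2 = 700569 ≡ 631
135 = 128 + 4 + 2 + 1, so 486^135 ≡ 631·1233·715·486 ≡ 473 (mod 1301)
Right side y^r · r^s mod p:
398^2 = 158404 ≡ 983
398^4 ≡ 983^2 = 966289 ≡ 947
398^8 ≡ 947^2 = 896809 ≡ 420
398^16 ≡ 420^2 = 176400 ≡ 765
398^32 ≡ 765^2 = 585225 ≡ 1076
398^64 ≡ 1076^2 = 1157776 ≡ 1187
398^128 ≡ 1187^2 = 1408969 ≡ 1287
398^256 ≡ 1287^2 = 1656369 ≡ 196
398^512 ≡ 196^2 = 38416 ≡ 687
830 = 512 + 256 + 32 + 16 + 8 + 4 + 2, so 398^830 ≡ 687·196·1076·765·420·947·983 ≡ 1190 (mod 1301)
830^2 = 688900 ≡ 671
830^4 ≡ 671^2 = 450241 ≡ 95
830^8 ≡ 95^2 = 9025 ≡ 1219
830^16 ≡ 1219^2 = 1485961 ≡ 219
830^32 ≡ 219^2 = 47961 ≡ 1125
830^64 ≡ 1125^2 = 1265625 ≡ 1053
830^128 ≡ 1053^2 = 1108809 ≡ 357
830^256 ≡ 357^2 = 127449 ≡ 1252
830^512 ≡ 1252^2 = 1567504 ≡ 1100
830^1024 ≡ 1100^2 = 1210000 ≡ 70
1045 = 1024 + 16 + 4 + 1, so 830^1045 ≡ 70·219·95·830 ≡ 992 (mod 1301)
1190·992 = 1180480 ≡ 473 (mod 1301)
473 ≡ 473 (mod 1301), so the signature is genuine.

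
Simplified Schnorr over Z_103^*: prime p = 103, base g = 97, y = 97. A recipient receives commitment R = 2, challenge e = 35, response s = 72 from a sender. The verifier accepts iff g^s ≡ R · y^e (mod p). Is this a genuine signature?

forged

g^s mod p:
Squares mod 103: 97^1≡97, 97^2≡36, 97^4≡60, 97^8≡98, 97^16≡25, 97^32≡7, 97^64≡49
72 = 64 + 8, so 97^72 ≡ 49·98 ≡ 64 (mod 103)
R · y^e mod p:
Squares mod 103: 97^1≡97, 97^2≡36, 97^4≡60, 97^8≡98, 97^16≡25, 97^32≡7
35 = 32 + 2 + 1, so 97^35 ≡ 7·36·97 ≡ 33 (mod 103)
2·33 = 66 ≡ 66 (mod 103)
64 ≠ 66; the check fails.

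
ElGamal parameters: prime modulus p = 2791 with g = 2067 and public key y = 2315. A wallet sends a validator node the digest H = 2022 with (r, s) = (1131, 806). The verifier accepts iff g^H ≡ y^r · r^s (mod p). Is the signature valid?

invalid

Left side g^H mod p:
2067^2 = 4272489 ≡ 2259
2067^4 ≡ 2259^2 = 5103081 ≡ 1133
2067^8 ≡ 1133^2 = 1283689 ≡ 2620
2067^16 ≡ 2620^2 = 6864400 ≡ 1331
2067^32 ≡ 1331^2 = 1771561 ≡ 2067
2067^64 ≡ 2067^2 = 4272489 ≡ 2259
2067^128 ≡ 2259^2 = 5103081 ≡ 1133
2067^256 ≡ 1133^2 = 1283689 ≡ 2620
2067^512 ≡ 2620^2 = 6864400 ≡ 1331
2067^1024 ≡ 1331^2 = 1771561 ≡ 2067
2022 = 1024 + 512 + 256 + 128 + 64 + 32 + 4 + 2, so 2067^2022 ≡ 2067·1331·2620·1133·2259·2067·1133·2259 ≡ 166 (mod 2791)
Right side y^r · r^s mod p:
2315^2 = 5359225 ≡ 505
2315^4 ≡ 505^2 = 255025 ≡ 1044
2315^8 ≡ 1044^2 = 1089936 ≡ 1446
2315^16 ≡ 1446^2 = 2090916 ≡ 457
2315^32 ≡ 457^2 = 208849 ≡ 2315
2315^64 ≡ 2315^2 = 5359225 ≡ 505
2315^128 ≡ 505^2 = 255025 ≡ 1044
2315^256 ≡ 1044^2 = 1089936 ≡ 1446
2315^512 ≡ 1446^2 = 2090916 ≡ 457
2315^1024 ≡ 457^2 = 208849 ≡ 2315
1131 = 1024 + 64 + 32 + 8 + 2 + 1, so 2315^1131 ≡ 2315·505·2315·1446·505·2315 ≡ 2620 (mod 2791)
1131^2 = 1279161 ≡ 883
1131^4 ≡ 883^2 = 779689 ≡ 1000
1131^8 ≡ 1000^2 = 1000000 ≡ 822
1131^16 ≡ 822^2 = 675684 ≡ 262
1131^32 ≡ 262^2 = 68644 ≡ 1660
1131^64 ≡ 1660^2 = 2755600 ≡ 883
1131^128 ≡ 883^2 = 779689 ≡ 1000
1131^256 ≡ 1000^2 = 1000000 ≡ 822
1131^512 ≡ 822^2 = 675684 ≡ 262
806 = 512 + 256 + 32 + 4 + 2, so 1131^806 ≡ 262·822·1660·1000·883 ≡ 1 (mod 2791)
2620·1 = 2620 ≡ 2620 (mod 2791)
166 ≠ 2620, so verification fails.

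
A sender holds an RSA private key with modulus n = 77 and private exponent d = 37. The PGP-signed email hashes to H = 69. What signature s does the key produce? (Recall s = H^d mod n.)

20

H^2 ≡ 69^2 = 4761 ≡ 64
H^4 ≡ 64^2 = 4096 ≡ 15
H^8 ≡ 15^2 = 225 ≡ 71
H^16 ≡ 71^2 = 5041 ≡ 36
H^32 ≡ 36^2 = 1296 ≡ 64
37 = 32 + 4 + 1, so H^37 ≡ 64·15·69 ≡ 20 (mod 77)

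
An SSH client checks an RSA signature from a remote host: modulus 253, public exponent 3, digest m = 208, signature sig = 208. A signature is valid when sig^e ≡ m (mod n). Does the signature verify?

sig^2 ≡ 208^2 = 43264 ≡ 1
3 = 2 + 1, so sig^3 ≡ 1·208 ≡ 208 (mod 253)
sig^3 mod 253 = 208 matches m.

verifies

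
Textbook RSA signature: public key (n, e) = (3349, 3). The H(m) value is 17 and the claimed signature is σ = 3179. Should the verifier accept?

σ^2 ≡ 3179^2 = 10106041 ≡ 2108
3 = 2 + 1, so σ^3 ≡ 2108·3179 ≡ 3332 (mod 3349)
3332 ≠ 17, so verification fails.

reject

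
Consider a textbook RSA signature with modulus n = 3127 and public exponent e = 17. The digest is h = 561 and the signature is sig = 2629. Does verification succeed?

sig^2 ≡ 2629^2 = 6911641 ≡ 971
sig^4 ≡ 971^2 = 942841 ≡ 1614
sig^8 ≡ 1614^2 = 2604996 ≡ 205
sig^16 ≡ 205^2 = 42025 ≡ 1374
17 = 16 + 1, so sig^17 ≡ 1374·2629 ≡ 561 (mod 3127)
sig^17 mod 3127 = 561 matches h.

passes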